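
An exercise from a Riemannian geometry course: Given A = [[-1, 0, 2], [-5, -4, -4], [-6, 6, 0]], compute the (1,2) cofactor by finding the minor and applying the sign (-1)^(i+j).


To find cofactor C_{12}, delete row 1 and column 2.
The resulting 2x2 submatrix is: [[-5, -4], [-6, 0]]
Minor M_{12} = -5*0 - -4*-6
  = 0 - 24 = -24
Sign = (-1)^(1+2) = (-1)^3 = -1
Cofactor C_{12} = -1 * -24 = 24

24


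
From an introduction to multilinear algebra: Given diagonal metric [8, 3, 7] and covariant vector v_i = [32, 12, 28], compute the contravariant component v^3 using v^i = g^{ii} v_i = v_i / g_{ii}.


To raise an index with a diagonal metric: v^i = v_i / g_{ii}.
For index 3: v_3 = 28, g_{33} = 7
v^3 = 28 / 7 = 4

4


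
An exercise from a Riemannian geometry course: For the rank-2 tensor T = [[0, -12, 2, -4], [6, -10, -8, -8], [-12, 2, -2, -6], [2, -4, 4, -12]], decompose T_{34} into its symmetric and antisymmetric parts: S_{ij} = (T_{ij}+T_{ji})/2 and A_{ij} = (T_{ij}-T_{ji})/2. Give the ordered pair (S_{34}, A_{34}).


T_{34} = -6
T_{43} = 4
S_{34} = (-6 + 4)/2 = -2/2 = -1
A_{34} = (-6 - 4)/2 = -10/2 = -5
Check: S + A = -1 + -5 = -6 = T_{34}.

(-1, -5)


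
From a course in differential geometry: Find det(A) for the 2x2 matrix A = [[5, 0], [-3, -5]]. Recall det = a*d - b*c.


For a 2x2 matrix [[a, b], [c, d]], det = a*d - b*c.
a = 5, b = 0, c = -3, d = -5
a*d = 5 * -5 = -25
b*c = 0 * -3 = 0
det = -25 - 0 = -25

-25


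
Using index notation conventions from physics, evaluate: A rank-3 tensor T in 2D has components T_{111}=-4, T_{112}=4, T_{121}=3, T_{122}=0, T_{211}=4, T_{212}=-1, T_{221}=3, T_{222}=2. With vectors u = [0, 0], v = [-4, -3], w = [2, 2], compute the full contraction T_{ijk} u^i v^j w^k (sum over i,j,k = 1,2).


S = sum over i,j,k of T_{ijk} u_i v_j w_k. Expanding all 8 terms:
T_{111}*u_1*v_1*w_1 = -4*0*-4*2 = 0  (running total: 0)
T_{112}*u_1*v_1*w_2 = 4*0*-4*2 = 0  (running total: 0)
T_{121}*u_1*v_2*w_1 = 3*0*-3*2 = 0  (running total: 0)
T_{122}*u_1*v_2*w_2 = 0*0*-3*2 = 0  (running total: 0)
T_{211}*u_2*v_1*w_1 = 4*0*-4*2 = 0  (running total: 0)
T_{212}*u_2*v_1*w_2 = -1*0*-4*2 = 0  (running total: 0)
T_{221}*u_2*v_2*w_1 = 3*0*-3*2 = 0  (running total: 0)
T_{222}*u_2*v_2*w_2 = 2*0*-3*2 = 0  (running total: 0)
S = 0

0


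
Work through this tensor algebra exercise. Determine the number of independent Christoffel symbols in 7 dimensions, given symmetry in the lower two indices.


Christoffel symbols Gamma^k_{ij} are symmetric in i,j, so there are d * d(d+1)/2 independent symbols.
d = 7
d(d+1)/2 = 7 * 8 / 2 = 28
Total = 7 * 28 = 196

196


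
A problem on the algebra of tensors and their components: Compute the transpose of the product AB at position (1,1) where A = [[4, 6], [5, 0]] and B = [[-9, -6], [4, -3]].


(AB)^T_{ij} = (AB)_{ji} = sum_k A_{jk} B_{ki}.
For i=1, j=1 we need (AB)_{11}:
A_{11} * B_{11} = 4 * -9 = -36
A_{12} * B_{21} = 6 * 4 = 24
Sum = -36 + 24 = -12

-12


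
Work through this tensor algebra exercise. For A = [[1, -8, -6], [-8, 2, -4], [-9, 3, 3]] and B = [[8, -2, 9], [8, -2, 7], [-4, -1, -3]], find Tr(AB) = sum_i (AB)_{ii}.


Tr(AB) = sum_i (AB)_{ii} where (AB)_{ii} = sum_k A_{ik} B_{ki}.
(AB)_{11} = 1*8 + -8*8 + -6*-4 = -32
(AB)_{22} = -8*-2 + 2*-2 + -4*-1 = 16
(AB)_{33} = -9*9 + 3*7 + 3*-3 = -69
Tr(AB) = -32 + 16 + -69 = -85

-85


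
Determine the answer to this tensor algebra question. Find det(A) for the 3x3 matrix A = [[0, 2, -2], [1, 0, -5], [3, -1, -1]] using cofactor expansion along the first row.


Expanding along the first row, det(A) = a11*M_11 - a12*M_12 + a13*M_13, where M_1j is the (1,j) minor.
Minor M_11 = 0*-1 - -5*-1 = -5
Minor M_12 = 1*-1 - -5*3 = 14
Minor M_13 = 1*-1 - 0*3 = -1
det = 0*(-5) - 2*(14) + -2*(-1)
    = 0 - 28 + 2
    = -26

-26


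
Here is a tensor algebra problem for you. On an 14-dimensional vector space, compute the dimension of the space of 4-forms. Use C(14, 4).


The dimension of the space of p-forms on an n-dimensional space is C(n, p).
n = 14, p = 4
C(14, 4) = 14! / (4! * 10!) = 1001

1001


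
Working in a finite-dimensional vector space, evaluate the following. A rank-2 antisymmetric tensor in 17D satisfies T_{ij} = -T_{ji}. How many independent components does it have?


An antisymmetric rank-2 tensor satisfies A_{ij} = -A_{ji}, so diagonal entries are zero.
The independent components are the upper-triangular entries: C(n, 2) = n(n-1)/2.
n = 17
C(17, 2) = 17 * 16 / 2 = 272 / 2 = 136

136


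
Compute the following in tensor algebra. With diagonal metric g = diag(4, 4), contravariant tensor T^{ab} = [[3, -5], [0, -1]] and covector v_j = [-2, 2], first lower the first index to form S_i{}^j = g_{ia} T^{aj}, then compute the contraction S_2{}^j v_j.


Step 1: lower the first index. For a diagonal metric, g_{ia} T^{aj} = g_{ii} T^{ij} (no sum on i).
g_{22} = 4
S_2{}^1 = 4 * T^{21} = 4 * 0 = 0
S_2{}^2 = 4 * T^{22} = 4 * -1 = -4
Step 2: contract S_2{}^j with v_j.
S_2{}^1 * v_1 = 0 * -2 = 0
S_2{}^2 * v_2 = -4 * 2 = -8
Result = 0 + -8 = -8

-8


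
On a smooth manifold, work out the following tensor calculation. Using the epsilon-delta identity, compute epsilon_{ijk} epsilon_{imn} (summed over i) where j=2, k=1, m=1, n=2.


Using the identity: epsilon_{ijk} epsilon_{imn} = delta_{jm} delta_{kn} - delta_{jn} delta_{km}.
delta_{21} = 0
delta_{12} = 0
delta_{22} = 1
delta_{11} = 1
Result = 0 * 0 - 1 * 1 = 0 - 1 = -1

-1


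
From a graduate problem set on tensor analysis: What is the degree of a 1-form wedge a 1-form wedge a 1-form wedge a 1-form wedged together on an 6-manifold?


The degree of a wedge product is the sum of the degrees of the individual forms.
Degrees: 1, 1, 1, 1
Total degree = 1 + 1 + 1 + 1 = 4

4


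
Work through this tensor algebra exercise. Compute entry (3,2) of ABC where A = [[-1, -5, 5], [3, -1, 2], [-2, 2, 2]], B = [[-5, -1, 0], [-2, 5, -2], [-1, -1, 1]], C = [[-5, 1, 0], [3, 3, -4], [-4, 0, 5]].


(ABC)_{32} = sum_m (AB)_{3m} C_{m2}. First compute row 3 of AB.
(AB)_{31} = -2*-5 + 2*-2 + 2*-1 = 4
(AB)_{32} = -2*-1 + 2*5 + 2*-1 = 10
(AB)_{33} = -2*0 + 2*-2 + 2*1 = -2
Now contract with column 2 of C:
(AB)_{31} * C_{12} = 4 * 1 = 4
(AB)_{32} * C_{22} = 10 * 3 = 30
(AB)_{33} * C_{32} = -2 * 0 = 0
(ABC)_{32} = 4 + 30 + 0 = 34

34


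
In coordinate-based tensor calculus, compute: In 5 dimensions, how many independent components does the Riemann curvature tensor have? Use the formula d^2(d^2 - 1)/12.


The Riemann tensor in d dimensions has d^2(d^2 - 1)/12 independent components.
d = 5, so d^2 = 25
d^2 - 1 = 24
d^2(d^2 - 1) = 25 * 24 = 600
Divide by 12: 600 / 12 = 50

50


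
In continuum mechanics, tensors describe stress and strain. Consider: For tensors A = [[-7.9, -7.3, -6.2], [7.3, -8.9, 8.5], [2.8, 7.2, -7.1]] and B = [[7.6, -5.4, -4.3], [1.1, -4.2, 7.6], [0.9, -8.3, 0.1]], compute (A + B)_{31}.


Tensor addition is component-wise: (A + B)_{ij} = A_{ij} + B_{ij}.
A_{31} = 2.8
B_{31} = 0.9
(A + B)_{31} = 2.8 + 0.9 = 3.7

3.7


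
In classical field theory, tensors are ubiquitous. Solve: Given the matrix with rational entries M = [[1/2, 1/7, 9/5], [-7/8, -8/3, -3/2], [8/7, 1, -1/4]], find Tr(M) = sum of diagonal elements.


The trace is the sum of diagonal entries.
Diagonal: M[1,1] = 1/2, M[2,2] = -8/3, M[3,3] = -1/4
Tr(M) = 1/2 + -8/3 + -1/4
Computing step by step:
After adding M[1,1]: 1/2
After adding M[2,2]: -13/6
After adding M[3,3]: -29/12
Tr(M) = -29/12

-29/12


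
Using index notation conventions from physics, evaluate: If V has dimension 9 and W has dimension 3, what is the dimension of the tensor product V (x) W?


The dimension of a tensor product is the product of dimensions.
dim(V) = 9, dim(W) = 3
dim(V (x) W) = 9 * 3 = 27

27


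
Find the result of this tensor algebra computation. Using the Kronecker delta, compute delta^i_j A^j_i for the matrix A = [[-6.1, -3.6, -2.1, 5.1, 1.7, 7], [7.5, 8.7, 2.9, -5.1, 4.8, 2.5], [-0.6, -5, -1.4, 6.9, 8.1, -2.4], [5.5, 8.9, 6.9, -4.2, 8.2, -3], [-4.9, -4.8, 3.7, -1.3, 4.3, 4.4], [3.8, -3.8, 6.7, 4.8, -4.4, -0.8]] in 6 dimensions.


The contraction (trace) of a rank-2 tensor is the sum of its diagonal elements.
Diagonal entries: A[1,1] = -6.1, A[2,2] = 8.7, A[3,3] = -1.4, A[4,4] = -4.2, A[5,5] = 4.3, A[6,6] = -0.8
Tr(A) = -6.1 + 8.7 + -1.4 + -4.2 + 4.3 + -0.8 = 0.5

0.5


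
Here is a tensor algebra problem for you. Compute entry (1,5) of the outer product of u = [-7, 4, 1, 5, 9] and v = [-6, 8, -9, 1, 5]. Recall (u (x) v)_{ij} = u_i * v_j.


The outer product entry T_{ij} = u_i * v_j.
We need i=1, j=5.
u_1 = -7, v_5 = 5
T_{1,5} = -7 * 5 = -35

-35


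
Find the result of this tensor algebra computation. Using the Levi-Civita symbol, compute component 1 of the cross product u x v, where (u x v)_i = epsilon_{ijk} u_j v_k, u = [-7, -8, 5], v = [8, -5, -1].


(u x v)_1 = sum_{j,k} epsilon_{1jk} u_j v_k. Only permutations of (1,2,3) contribute; the two non-zero terms are:
eps_{123} u_2 v_3 = 1 * -8 * -1 = 8
eps_{132} u_3 v_2 = -1 * 5 * -5 = 25
(u x v)_1 = 33

33


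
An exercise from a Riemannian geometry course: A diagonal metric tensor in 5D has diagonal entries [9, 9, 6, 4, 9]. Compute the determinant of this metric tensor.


For a diagonal metric, the determinant is the product of diagonal entries.
Diagonal entries: 9, 9, 6, 4, 9
det(g) = 9 * 9 * 6 * 4 * 9 = 17496

17496


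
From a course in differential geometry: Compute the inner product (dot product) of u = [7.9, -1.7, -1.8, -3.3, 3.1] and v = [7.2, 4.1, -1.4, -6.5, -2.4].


The inner product u . v = sum of u_i * v_i.
Term-by-term: 7.9 * 7.2, -1.7 * 4.1, -1.8 * -1.4, -3.3 * -6.5, 3.1 * -2.4
Products: 56.88, -6.97, 2.52, 21.45, -7.44
Sum = 56.88 + -6.97 + 2.52 + 21.45 + -7.44 = 66.44

66.44


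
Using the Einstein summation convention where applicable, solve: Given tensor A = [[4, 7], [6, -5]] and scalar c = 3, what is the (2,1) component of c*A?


Scalar multiplication: (cA)_{ij} = c * A_{ij}.
c = 3
A_{21} = 6
(cA)_{21} = 3 * 6 = 18

18


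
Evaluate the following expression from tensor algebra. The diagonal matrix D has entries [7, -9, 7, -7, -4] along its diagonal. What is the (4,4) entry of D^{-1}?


For a diagonal matrix, the inverse has entries (D^{-1})_{ii} = 1/d_{ii}.
The diagonal entries are: d_{11} = 7, d_{22} = -9, d_{33} = 7, d_{44} = -7, d_{55} = -4
We need (D^{-1})_{44} = 1/d_{44} = 1/-7 = -1/7

-1/7


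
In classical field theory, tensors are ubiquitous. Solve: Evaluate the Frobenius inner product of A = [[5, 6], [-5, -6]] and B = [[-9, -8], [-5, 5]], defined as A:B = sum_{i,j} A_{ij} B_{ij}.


A:B = sum over all i,j of A_{ij} * B_{ij}.
Row 1: 5*-9=-45, 6*-8=-48 => row sum = -93
Row 2: -5*-5=25, -6*5=-30 => row sum = -5
Total = -93 + -5 = -98

-98


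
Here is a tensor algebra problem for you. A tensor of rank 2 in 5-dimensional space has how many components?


The number of components of a rank-r tensor in d dimensions is d^r.
Here d = 5 and r = 2.
5^2 = 25

25


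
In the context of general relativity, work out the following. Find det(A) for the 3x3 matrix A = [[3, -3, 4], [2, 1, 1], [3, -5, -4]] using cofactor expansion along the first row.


Expanding along the first row, det(A) = a11*M_11 - a12*M_12 + a13*M_13, where M_1j is the (1,j) minor.
Minor M_11 = 1*-4 - 1*-5 = 1
Minor M_12 = 2*-4 - 1*3 = -11
Minor M_13 = 2*-5 - 1*3 = -13
det = 3*(1) - -3*(-11) + 4*(-13)
    = 3 - 33 + -52
    = -82

-82


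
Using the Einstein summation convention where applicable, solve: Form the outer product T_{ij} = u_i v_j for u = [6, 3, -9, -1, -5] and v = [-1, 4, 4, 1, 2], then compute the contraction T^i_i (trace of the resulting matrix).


The outer product gives T_{ij} = u_i v_j.
The trace (contraction) is Tr(T) = sum_i T_{ii} = sum_i u_i v_i.
Diagonal entries:
T_{11} = u_1 * v_1 = 6 * -1 = -6
T_{22} = u_2 * v_2 = 3 * 4 = 12
T_{33} = u_3 * v_3 = -9 * 4 = -36
T_{44} = u_4 * v_4 = -1 * 1 = -1
T_{55} = u_5 * v_5 = -5 * 2 = -10
Tr(T) = -6 + 12 + -36 + -1 + -10 = -41

-41


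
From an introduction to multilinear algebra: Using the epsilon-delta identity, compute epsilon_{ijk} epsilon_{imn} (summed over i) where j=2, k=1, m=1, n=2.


Using the identity: epsilon_{ijk} epsilon_{imn} = delta_{jm} delta_{kn} - delta_{jn} delta_{km}.
delta_{21} = 0
delta_{12} = 0
delta_{22} = 1
delta_{11} = 1
Result = 0 * 0 - 1 * 1 = 0 - 1 = -1

-1


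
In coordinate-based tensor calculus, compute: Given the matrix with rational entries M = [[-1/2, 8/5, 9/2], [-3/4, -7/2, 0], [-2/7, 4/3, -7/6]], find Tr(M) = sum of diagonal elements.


The trace is the sum of diagonal entries.
Diagonal: M[1,1] = -1/2, M[2,2] = -7/2, M[3,3] = -7/6
Tr(M) = -1/2 + -7/2 + -7/6
Computing step by step:
After adding M[1,1]: -1/2
After adding M[2,2]: -4
After adding M[3,3]: -31/6
Tr(M) = -31/6

-31/6


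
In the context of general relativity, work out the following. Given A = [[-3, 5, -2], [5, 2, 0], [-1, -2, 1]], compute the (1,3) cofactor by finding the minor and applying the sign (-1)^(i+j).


To find cofactor C_{13}, delete row 1 and column 3.
The resulting 2x2 submatrix is: [[5, 2], [-1, -2]]
Minor M_{13} = 5*-2 - 2*-1
  = -10 - -2 = -8
Sign = (-1)^(1+3) = (-1)^4 = 1
Cofactor C_{13} = 1 * -8 = -8

-8


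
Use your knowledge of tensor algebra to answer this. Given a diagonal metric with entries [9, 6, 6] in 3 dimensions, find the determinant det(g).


For a diagonal metric, the determinant is the product of diagonal entries.
Diagonal entries: 9, 6, 6
det(g) = 9 * 6 * 6 = 324

324


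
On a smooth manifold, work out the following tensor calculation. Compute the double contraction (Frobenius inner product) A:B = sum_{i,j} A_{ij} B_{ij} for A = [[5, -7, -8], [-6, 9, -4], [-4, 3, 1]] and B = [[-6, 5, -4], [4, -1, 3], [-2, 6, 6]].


A:B = sum over all i,j of A_{ij} * B_{ij}.
Row 1: 5*-6=-30, -7*5=-35, -8*-4=32 => row sum = -33
Row 2: -6*4=-24, 9*-1=-9, -4*3=-12 => row sum = -45
Row 3: -4*-2=8, 3*6=18, 1*6=6 => row sum = 32
Total = -33 + -45 + 32 = -46

-46


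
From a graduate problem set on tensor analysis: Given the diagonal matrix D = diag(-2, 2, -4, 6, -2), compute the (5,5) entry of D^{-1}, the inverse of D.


For a diagonal matrix, the inverse has entries (D^{-1})_{ii} = 1/d_{ii}.
The diagonal entries are: d_{11} = -2, d_{22} = 2, d_{33} = -4, d_{44} = 6, d_{55} = -2
We need (D^{-1})_{55} = 1/d_{55} = 1/-2 = -1/2

-1/2


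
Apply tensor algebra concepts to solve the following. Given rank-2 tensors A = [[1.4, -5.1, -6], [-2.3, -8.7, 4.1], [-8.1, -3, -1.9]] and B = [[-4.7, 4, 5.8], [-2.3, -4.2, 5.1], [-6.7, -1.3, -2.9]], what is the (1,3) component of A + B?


Tensor addition is component-wise: (A + B)_{ij} = A_{ij} + B_{ij}.
A_{13} = -6
B_{13} = 5.8
(A + B)_{13} = -6 + 5.8 = -0.2

-0.2


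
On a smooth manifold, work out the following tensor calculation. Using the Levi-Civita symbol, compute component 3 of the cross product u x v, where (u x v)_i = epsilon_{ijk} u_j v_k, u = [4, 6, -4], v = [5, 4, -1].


(u x v)_3 = sum_{j,k} epsilon_{3jk} u_j v_k. Only permutations of (1,2,3) contribute; the two non-zero terms are:
eps_{312} u_1 v_2 = 1 * 4 * 4 = 16
eps_{321} u_2 v_1 = -1 * 6 * 5 = -30
(u x v)_3 = -14

-14


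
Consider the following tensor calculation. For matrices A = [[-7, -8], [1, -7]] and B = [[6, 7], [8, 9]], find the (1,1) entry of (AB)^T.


(AB)^T_{ij} = (AB)_{ji} = sum_k A_{jk} B_{ki}.
For i=1, j=1 we need (AB)_{11}:
A_{11} * B_{11} = -7 * 6 = -42
A_{12} * B_{21} = -8 * 8 = -64
Sum = -42 + -64 = -106

-106


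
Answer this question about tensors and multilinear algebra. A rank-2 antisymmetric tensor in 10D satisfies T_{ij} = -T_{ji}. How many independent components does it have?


An antisymmetric rank-2 tensor satisfies A_{ij} = -A_{ji}, so diagonal entries are zero.
The independent components are the upper-triangular entries: C(n, 2) = n(n-1)/2.
n = 10
C(10, 2) = 10 * 9 / 2 = 90 / 2 = 45

45


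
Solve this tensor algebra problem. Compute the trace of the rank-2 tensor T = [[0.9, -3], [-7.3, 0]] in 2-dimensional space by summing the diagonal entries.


The contraction (trace) of a rank-2 tensor is the sum of its diagonal elements.
Diagonal entries: A[1,1] = 0.9, A[2,2] = 0
Tr(A) = 0.9 + 0 = 0.9

0.9


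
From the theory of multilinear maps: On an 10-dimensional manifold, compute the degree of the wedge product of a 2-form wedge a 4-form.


The degree of a wedge product is the sum of the degrees of the individual forms.
Degrees: 2, 4
Total degree = 2 + 4 = 6

6


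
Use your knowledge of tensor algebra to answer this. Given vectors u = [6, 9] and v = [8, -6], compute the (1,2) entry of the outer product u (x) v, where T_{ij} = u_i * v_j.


The outer product entry T_{ij} = u_i * v_j.
We need i=1, j=2.
u_1 = 6, v_2 = -6
T_{1,2} = 6 * -6 = -36

-36


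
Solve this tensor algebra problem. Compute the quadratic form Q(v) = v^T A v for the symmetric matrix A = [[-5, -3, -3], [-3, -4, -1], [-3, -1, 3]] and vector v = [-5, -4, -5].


First compute Av:
(Av)_1 = -5*-5 + -3*-4 + -3*-5 = 52
(Av)_2 = -3*-5 + -4*-4 + -1*-5 = 36
(Av)_3 = -3*-5 + -1*-4 + 3*-5 = 4
Av = [52, 36, 4]
Then v^T (Av) = -5*52 + -4*36 + -5*4
= -260 + -144 + -20 = -424

-424


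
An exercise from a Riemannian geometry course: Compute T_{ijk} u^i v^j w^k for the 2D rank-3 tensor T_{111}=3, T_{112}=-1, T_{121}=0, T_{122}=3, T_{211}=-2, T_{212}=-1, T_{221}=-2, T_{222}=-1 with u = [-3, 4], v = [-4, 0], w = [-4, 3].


S = sum over i,j,k of T_{ijk} u_i v_j w_k. Expanding all 8 terms:
T_{111}*u_1*v_1*w_1 = 3*-3*-4*-4 = -144  (running total: -144)
T_{112}*u_1*v_1*w_2 = -1*-3*-4*3 = -36  (running total: -180)
T_{121}*u_1*v_2*w_1 = 0*-3*0*-4 = 0  (running total: -180)
T_{122}*u_1*v_2*w_2 = 3*-3*0*3 = 0  (running total: -180)
T_{211}*u_2*v_1*w_1 = -2*4*-4*-4 = -128  (running total: -308)
T_{212}*u_2*v_1*w_2 = -1*4*-4*3 = 48  (running total: -260)
T_{221}*u_2*v_2*w_1 = -2*4*0*-4 = 0  (running total: -260)
T_{222}*u_2*v_2*w_2 = -1*4*0*3 = 0  (running total: -260)
S = -260

-260


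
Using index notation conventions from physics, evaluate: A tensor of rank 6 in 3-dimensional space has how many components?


The number of components of a rank-r tensor in d dimensions is d^r.
Here d = 3 and r = 6.
3^6 = 729

729


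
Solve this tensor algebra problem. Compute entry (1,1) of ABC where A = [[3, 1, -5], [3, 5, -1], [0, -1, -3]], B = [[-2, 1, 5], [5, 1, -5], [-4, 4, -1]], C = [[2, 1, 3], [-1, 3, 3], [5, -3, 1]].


(ABC)_{11} = sum_m (AB)_{1m} C_{m1}. First compute row 1 of AB.
(AB)_{11} = 3*-2 + 1*5 + -5*-4 = 19
(AB)_{12} = 3*1 + 1*1 + -5*4 = -16
(AB)_{13} = 3*5 + 1*-5 + -5*-1 = 15
Now contract with column 1 of C:
(AB)_{11} * C_{11} = 19 * 2 = 38
(AB)_{12} * C_{21} = -16 * -1 = 16
(AB)_{13} * C_{31} = 15 * 5 = 75
(ABC)_{11} = 38 + 16 + 75 = 129

129


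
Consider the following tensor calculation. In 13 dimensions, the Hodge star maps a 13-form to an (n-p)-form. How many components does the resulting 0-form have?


The Hodge dual of a p-form on an n-dimensional manifold is an (n-p)-form.
n = 13, p = 13, so dual degree = 13 - 13 = 0
The number of components is C(n, n-p) = C(13, 0) = 1

1


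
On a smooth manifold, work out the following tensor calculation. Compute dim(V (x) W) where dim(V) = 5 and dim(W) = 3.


The dimension of a tensor product is the product of dimensions.
dim(V) = 5, dim(W) = 3
dim(V (x) W) = 5 * 3 = 15

15


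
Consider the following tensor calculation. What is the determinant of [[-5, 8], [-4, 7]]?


For a 2x2 matrix [[a, b], [c, d]], det = a*d - b*c.
a = -5, b = 8, c = -4, d = 7
a*d = -5 * 7 = -35
b*c = 8 * -4 = -32
det = -35 - -32 = -3

-3


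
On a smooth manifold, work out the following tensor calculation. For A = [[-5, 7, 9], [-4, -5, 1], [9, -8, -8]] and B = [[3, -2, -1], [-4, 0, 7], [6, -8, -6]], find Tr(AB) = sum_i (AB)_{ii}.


Tr(AB) = sum_i (AB)_{ii} where (AB)_{ii} = sum_k A_{ik} B_{ki}.
(AB)_{11} = -5*3 + 7*-4 + 9*6 = 11
(AB)_{22} = -4*-2 + -5*0 + 1*-8 = 0
(AB)_{33} = 9*-1 + -8*7 + -8*-6 = -17
Tr(AB) = 11 + 0 + -17 = -6

-6


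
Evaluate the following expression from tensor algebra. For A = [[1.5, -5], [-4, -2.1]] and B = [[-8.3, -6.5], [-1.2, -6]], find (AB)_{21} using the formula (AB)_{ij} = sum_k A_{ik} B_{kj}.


(AB)_{ij} = sum_k A_{ik} B_{kj}.
For i=2, j=1:
A_{21} * B_{11} = -4 * -8.3 = 33.2
A_{22} * B_{21} = -2.1 * -1.2 = 2.52
Sum = 33.2 + 2.52 = 35.72

35.72


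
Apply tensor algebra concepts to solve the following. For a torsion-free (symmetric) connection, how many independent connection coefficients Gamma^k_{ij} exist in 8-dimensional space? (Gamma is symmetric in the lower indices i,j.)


Christoffel symbols Gamma^k_{ij} are symmetric in i,j, so there are d * d(d+1)/2 independent symbols.
d = 8
d(d+1)/2 = 8 * 9 / 2 = 36
Total = 8 * 36 = 288

288


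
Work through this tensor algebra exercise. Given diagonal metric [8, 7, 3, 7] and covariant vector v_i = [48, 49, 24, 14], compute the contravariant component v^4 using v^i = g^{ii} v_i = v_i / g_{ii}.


To raise an index with a diagonal metric: v^i = v_i / g_{ii}.
For index 4: v_4 = 14, g_{44} = 7
v^4 = 14 / 7 = 2

2


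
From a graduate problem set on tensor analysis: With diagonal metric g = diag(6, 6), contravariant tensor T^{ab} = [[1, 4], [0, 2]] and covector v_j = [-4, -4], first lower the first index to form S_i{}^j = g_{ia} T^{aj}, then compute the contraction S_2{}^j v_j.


Step 1: lower the first index. For a diagonal metric, g_{ia} T^{aj} = g_{ii} T^{ij} (no sum on i).
g_{22} = 6
S_2{}^1 = 6 * T^{21} = 6 * 0 = 0
S_2{}^2 = 6 * T^{22} = 6 * 2 = 12
Step 2: contract S_2{}^j with v_j.
S_2{}^1 * v_1 = 0 * -4 = 0
S_2{}^2 * v_2 = 12 * -4 = -48
Result = 0 + -48 = -48

-48


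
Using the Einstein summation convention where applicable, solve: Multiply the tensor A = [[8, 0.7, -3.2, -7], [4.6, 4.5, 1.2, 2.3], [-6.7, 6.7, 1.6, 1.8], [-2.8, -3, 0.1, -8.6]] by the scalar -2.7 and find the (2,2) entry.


Scalar multiplication: (cA)_{ij} = c * A_{ij}.
c = -2.7
A_{22} = 4.5
(cA)_{22} = -2.7 * 4.5 = -12.15

-12.15


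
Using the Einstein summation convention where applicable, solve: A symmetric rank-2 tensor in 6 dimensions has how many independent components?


A symmetric rank-2 tensor in d dimensions has d(d+1)/2 independent components.
d = 6
d(d+1)/2 = 6 * 7 / 2 = 42 / 2 = 21

21


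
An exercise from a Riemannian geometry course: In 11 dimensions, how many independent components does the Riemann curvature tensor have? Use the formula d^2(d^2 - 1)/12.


The Riemann tensor in d dimensions has d^2(d^2 - 1)/12 independent components.
d = 11, so d^2 = 121
d^2 - 1 = 120
d^2(d^2 - 1) = 121 * 120 = 14520
Divide by 12: 14520 / 12 = 1210

1210


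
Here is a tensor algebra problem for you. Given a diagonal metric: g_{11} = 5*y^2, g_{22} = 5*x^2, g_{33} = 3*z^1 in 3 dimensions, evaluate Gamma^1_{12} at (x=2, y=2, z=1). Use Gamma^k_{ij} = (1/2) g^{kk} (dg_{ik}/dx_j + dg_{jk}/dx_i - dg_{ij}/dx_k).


For a diagonal metric, Gamma^k_{ij} = (1/2) g^{kk} (dg_{ik}/dx_j + dg_{jk}/dx_i - dg_{ij}/dx_k).
The metric is diagonal, so g_{ab} = 0 for a != b.
At the given point: g_{11} = 20, g_{22} = 20, g_{33} = 3
g^{11} = 1/20
dg_{11}/dx_2 = dg_{11}/dx_2 = 20
dg_{21}/dx_1 = 0 (off-diagonal)
dg_{12}/dx_1 = 0 (off-diagonal)
Numerator = 20 + 0 - 0 = 20
Gamma^1_{12} = 20 / (2 * 20) = 1/2

1/2


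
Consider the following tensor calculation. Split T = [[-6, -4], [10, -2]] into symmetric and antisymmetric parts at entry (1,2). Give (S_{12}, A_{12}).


T_{12} = -4
T_{21} = 10
S_{12} = (-4 + 10)/2 = 6/2 = 3
A_{12} = (-4 - 10)/2 = -14/2 = -7
Check: S + A = 3 + -7 = -4 = T_{12}.

(3, -7)


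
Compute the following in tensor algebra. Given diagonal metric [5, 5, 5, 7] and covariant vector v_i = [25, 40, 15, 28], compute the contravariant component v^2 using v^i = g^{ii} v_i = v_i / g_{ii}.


To raise an index with a diagonal metric: v^i = v_i / g_{ii}.
For index 2: v_2 = 40, g_{22} = 5
v^2 = 40 / 5 = 8

8


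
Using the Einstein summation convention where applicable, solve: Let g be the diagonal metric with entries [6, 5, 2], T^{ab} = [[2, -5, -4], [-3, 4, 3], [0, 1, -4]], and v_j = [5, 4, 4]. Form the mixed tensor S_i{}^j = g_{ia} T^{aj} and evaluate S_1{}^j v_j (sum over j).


Step 1: lower the first index. For a diagonal metric, g_{ia} T^{aj} = g_{ii} T^{ij} (no sum on i).
g_{11} = 6
S_1{}^1 = 6 * T^{11} = 6 * 2 = 12
S_1{}^2 = 6 * T^{12} = 6 * -5 = -30
S_1{}^3 = 6 * T^{13} = 6 * -4 = -24
Step 2: contract S_1{}^j with v_j.
S_1{}^1 * v_1 = 12 * 5 = 60
S_1{}^2 * v_2 = -30 * 4 = -120
S_1{}^3 * v_3 = -24 * 4 = -96
Result = 60 + -120 + -96 = -156

-156


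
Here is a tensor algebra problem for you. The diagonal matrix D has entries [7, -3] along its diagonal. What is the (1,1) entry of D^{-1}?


For a diagonal matrix, the inverse has entries (D^{-1})_{ii} = 1/d_{ii}.
The diagonal entries are: d_{11} = 7, d_{22} = -3
We need (D^{-1})_{11} = 1/d_{11} = 1/7 = 1/7

1/7


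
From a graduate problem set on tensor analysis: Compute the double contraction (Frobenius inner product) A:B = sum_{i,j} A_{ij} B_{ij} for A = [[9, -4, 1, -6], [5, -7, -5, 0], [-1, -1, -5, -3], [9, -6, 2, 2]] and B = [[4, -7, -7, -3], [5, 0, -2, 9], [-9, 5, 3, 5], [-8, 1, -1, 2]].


A:B = sum over all i,j of A_{ij} * B_{ij}.
Row 1: 9*4=36, -4*-7=28, 1*-7=-7, -6*-3=18 => row sum = 75
Row 2: 5*5=25, -7*0=0, -5*-2=10, 0*9=0 => row sum = 35
Row 3: -1*-9=9, -1*5=-5, -5*3=-15, -3*5=-15 => row sum = -26
Row 4: 9*-8=-72, -6*1=-6, 2*-1=-2, 2*2=4 => row sum = -76
Total = 75 + 35 + -26 + -76 = 8

8


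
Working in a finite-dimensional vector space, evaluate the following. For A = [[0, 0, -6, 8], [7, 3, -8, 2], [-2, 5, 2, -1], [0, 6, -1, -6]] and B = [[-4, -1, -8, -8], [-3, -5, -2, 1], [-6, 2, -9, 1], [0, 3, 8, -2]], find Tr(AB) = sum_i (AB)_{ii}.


Tr(AB) = sum_i (AB)_{ii} where (AB)_{ii} = sum_k A_{ik} B_{ki}.
(AB)_{11} = 0*-4 + 0*-3 + -6*-6 + 8*0 = 36
(AB)_{22} = 7*-1 + 3*-5 + -8*2 + 2*3 = -32
(AB)_{33} = -2*-8 + 5*-2 + 2*-9 + -1*8 = -20
(AB)_{44} = 0*-8 + 6*1 + -1*1 + -6*-2 = 17
Tr(AB) = 36 + -32 + -20 + 17 = 1

1


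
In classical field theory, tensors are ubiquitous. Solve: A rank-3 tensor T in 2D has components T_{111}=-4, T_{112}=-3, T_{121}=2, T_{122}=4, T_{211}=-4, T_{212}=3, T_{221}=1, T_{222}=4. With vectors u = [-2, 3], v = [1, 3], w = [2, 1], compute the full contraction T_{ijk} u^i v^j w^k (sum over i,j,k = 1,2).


S = sum over i,j,k of T_{ijk} u_i v_j w_k. Expanding all 8 terms:
T_{111}*u_1*v_1*w_1 = -4*-2*1*2 = 16  (running total: 16)
T_{112}*u_1*v_1*w_2 = -3*-2*1*1 = 6  (running total: 22)
T_{121}*u_1*v_2*w_1 = 2*-2*3*2 = -24  (running total: -2)
T_{122}*u_1*v_2*w_2 = 4*-2*3*1 = -24  (running total: -26)
T_{211}*u_2*v_1*w_1 = -4*3*1*2 = -24  (running total: -50)
T_{212}*u_2*v_1*w_2 = 3*3*1*1 = 9  (running total: -41)
T_{221}*u_2*v_2*w_1 = 1*3*3*2 = 18  (running total: -23)
T_{222}*u_2*v_2*w_2 = 4*3*3*1 = 36  (running total: 13)
S = 13

13


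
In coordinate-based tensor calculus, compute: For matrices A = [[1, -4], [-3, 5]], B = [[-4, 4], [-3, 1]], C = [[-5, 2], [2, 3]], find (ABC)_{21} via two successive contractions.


(ABC)_{21} = sum_m (AB)_{2m} C_{m1}. First compute row 2 of AB.
(AB)_{21} = -3*-4 + 5*-3 = -3
(AB)_{22} = -3*4 + 5*1 = -7
Now contract with column 1 of C:
(AB)_{21} * C_{11} = -3 * -5 = 15
(AB)_{22} * C_{21} = -7 * 2 = -14
(ABC)_{21} = 15 + -14 = 1

1


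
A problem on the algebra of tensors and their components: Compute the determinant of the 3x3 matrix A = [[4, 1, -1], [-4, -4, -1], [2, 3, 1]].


Expanding along the first row, det(A) = a11*M_11 - a12*M_12 + a13*M_13, where M_1j is the (1,j) minor.
Minor M_11 = -4*1 - -1*3 = -1
Minor M_12 = -4*1 - -1*2 = -2
Minor M_13 = -4*3 - -4*2 = -4
det = 4*(-1) - 1*(-2) + -1*(-4)
    = -4 - -2 + 4
    = 2

2


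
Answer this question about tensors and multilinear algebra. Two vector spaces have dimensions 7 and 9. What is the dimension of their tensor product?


The dimension of a tensor product is the product of dimensions.
dim(V) = 7, dim(W) = 9
dim(V (x) W) = 7 * 9 = 63

63


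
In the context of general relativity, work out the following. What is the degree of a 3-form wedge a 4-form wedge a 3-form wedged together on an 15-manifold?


The degree of a wedge product is the sum of the degrees of the individual forms.
Degrees: 3, 4, 3
Total degree = 3 + 4 + 3 = 10

10


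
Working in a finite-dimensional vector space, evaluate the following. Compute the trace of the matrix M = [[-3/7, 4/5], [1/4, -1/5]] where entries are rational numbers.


The trace is the sum of diagonal entries.
Diagonal: M[1,1] = -3/7, M[2,2] = -1/5
Tr(M) = -3/7 + -1/5
Computing step by step:
After adding M[1,1]: -3/7
After adding M[2,2]: -22/35
Tr(M) = -22/35

-22/35


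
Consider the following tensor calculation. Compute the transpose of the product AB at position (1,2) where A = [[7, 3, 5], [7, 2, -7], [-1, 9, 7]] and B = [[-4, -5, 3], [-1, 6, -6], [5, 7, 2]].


(AB)^T_{ij} = (AB)_{ji} = sum_k A_{jk} B_{ki}.
For i=1, j=2 we need (AB)_{21}:
A_{21} * B_{11} = 7 * -4 = -28
A_{22} * B_{21} = 2 * -1 = -2
A_{23} * B_{31} = -7 * 5 = -35
Sum = -28 + -2 + -35 = -65

-65


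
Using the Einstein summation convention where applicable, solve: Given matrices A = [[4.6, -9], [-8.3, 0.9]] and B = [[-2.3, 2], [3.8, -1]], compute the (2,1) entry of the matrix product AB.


(AB)_{ij} = sum_k A_{ik} B_{kj}.
For i=2, j=1:
A_{21} * B_{11} = -8.3 * -2.3 = 19.09
A_{22} * B_{21} = 0.9 * 3.8 = 3.42
Sum = 19.09 + 3.42 = 22.51

22.51


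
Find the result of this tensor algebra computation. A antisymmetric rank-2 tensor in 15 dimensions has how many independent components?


A antisymmetric rank-2 tensor in d dimensions has d(d-1)/2 independent components.
d = 15
d(d-1)/2 = 15 * 14 / 2 = 210 / 2 = 105

105


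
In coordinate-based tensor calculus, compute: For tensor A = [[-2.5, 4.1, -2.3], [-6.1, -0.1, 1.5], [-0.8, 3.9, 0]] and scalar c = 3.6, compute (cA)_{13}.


Scalar multiplication: (cA)_{ij} = c * A_{ij}.
c = 3.6
A_{13} = -2.3
(cA)_{13} = 3.6 * -2.3 = -8.28

-8.28


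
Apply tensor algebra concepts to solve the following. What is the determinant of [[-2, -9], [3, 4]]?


For a 2x2 matrix [[a, b], [c, d]], det = a*d - b*c.
a = -2, b = -9, c = 3, d = 4
a*d = -2 * 4 = -8
b*c = -9 * 3 = -27
det = -8 - -27 = 19

19


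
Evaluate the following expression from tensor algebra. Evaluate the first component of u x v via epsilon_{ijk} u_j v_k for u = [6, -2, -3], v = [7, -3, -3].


(u x v)_1 = sum_{j,k} epsilon_{1jk} u_j v_k. Only permutations of (1,2,3) contribute; the two non-zero terms are:
eps_{123} u_2 v_3 = 1 * -2 * -3 = 6
eps_{132} u_3 v_2 = -1 * -3 * -3 = -9
(u x v)_1 = -3

-3


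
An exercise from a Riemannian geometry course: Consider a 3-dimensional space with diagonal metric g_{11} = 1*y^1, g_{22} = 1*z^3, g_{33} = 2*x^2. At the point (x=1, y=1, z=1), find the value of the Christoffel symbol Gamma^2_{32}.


For a diagonal metric, Gamma^k_{ij} = (1/2) g^{kk} (dg_{ik}/dx_j + dg_{jk}/dx_i - dg_{ij}/dx_k).
The metric is diagonal, so g_{ab} = 0 for a != b.
At the given point: g_{11} = 1, g_{22} = 1, g_{33} = 2
g^{22} = 1/1
dg_{32}/dx_2 = 0 (off-diagonal)
dg_{22}/dx_3 = dg_{22}/dx_3 = 3
dg_{32}/dx_2 = 0 (off-diagonal)
Numerator = 0 + 3 - 0 = 3
Gamma^2_{32} = 3 / (2 * 1) = 3/2

3/2


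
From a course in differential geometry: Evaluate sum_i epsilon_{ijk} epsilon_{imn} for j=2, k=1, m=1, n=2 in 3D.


Using the identity: epsilon_{ijk} epsilon_{imn} = delta_{jm} delta_{kn} - delta_{jn} delta_{km}.
delta_{21} = 0
delta_{12} = 0
delta_{22} = 1
delta_{11} = 1
Result = 0 * 0 - 1 * 1 = 0 - 1 = -1

-1


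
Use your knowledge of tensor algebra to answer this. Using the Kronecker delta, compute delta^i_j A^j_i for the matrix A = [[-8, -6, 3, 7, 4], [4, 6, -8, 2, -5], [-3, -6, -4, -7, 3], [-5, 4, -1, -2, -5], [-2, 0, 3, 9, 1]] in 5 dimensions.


The contraction (trace) of a rank-2 tensor is the sum of its diagonal elements.
Diagonal entries: A[1,1] = -8, A[2,2] = 6, A[3,3] = -4, A[4,4] = -2, A[5,5] = 1
Tr(A) = -8 + 6 + -4 + -2 + 1 = -7

-7


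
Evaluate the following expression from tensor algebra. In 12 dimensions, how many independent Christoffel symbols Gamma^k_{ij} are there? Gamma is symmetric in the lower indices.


Christoffel symbols Gamma^k_{ij} are symmetric in i,j, so there are d * d(d+1)/2 independent symbols.
d = 12
d(d+1)/2 = 12 * 13 / 2 = 78
Total = 12 * 78 = 936

936


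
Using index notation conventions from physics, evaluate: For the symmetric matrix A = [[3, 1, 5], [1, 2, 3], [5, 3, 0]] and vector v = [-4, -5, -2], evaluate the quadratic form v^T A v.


First compute Av:
(Av)_1 = 3*-4 + 1*-5 + 5*-2 = -27
(Av)_2 = 1*-4 + 2*-5 + 3*-2 = -20
(Av)_3 = 5*-4 + 3*-5 + 0*-2 = -35
Av = [-27, -20, -35]
Then v^T (Av) = -4*-27 + -5*-20 + -2*-35
= 108 + 100 + 70 = 278

278


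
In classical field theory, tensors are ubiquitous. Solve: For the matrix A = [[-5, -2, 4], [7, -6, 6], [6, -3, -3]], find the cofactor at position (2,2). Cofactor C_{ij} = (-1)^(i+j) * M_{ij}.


To find cofactor C_{22}, delete row 2 and column 2.
The resulting 2x2 submatrix is: [[-5, 4], [6, -3]]
Minor M_{22} = -5*-3 - 4*6
  = 15 - 24 = -9
Sign = (-1)^(2+2) = (-1)^4 = 1
Cofactor C_{22} = 1 * -9 = -9

-9


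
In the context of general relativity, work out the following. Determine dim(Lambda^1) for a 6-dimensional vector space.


The dimension of the space of p-forms on an n-dimensional space is C(n, p).
n = 6, p = 1
C(6, 1) = 6! / (1! * 5!) = 6

6


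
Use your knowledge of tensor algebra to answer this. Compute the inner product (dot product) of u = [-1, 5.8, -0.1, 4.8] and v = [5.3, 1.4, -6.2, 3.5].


The inner product u . v = sum of u_i * v_i.
Term-by-term: -1 * 5.3, 5.8 * 1.4, -0.1 * -6.2, 4.8 * 3.5
Products: -5.3, 8.12, 0.62, 16.8
Sum = -5.3 + 8.12 + 0.62 + 16.8 = 20.24

20.24


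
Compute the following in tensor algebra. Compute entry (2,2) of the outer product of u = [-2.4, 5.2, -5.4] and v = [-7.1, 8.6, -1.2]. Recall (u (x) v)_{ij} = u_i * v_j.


The outer product entry T_{ij} = u_i * v_j.
We need i=2, j=2.
u_2 = 5.2, v_2 = 8.6
T_{2,2} = 5.2 * 8.6 = 44.72

44.72


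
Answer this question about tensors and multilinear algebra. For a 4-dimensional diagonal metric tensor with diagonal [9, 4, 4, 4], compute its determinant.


For a diagonal metric, the determinant is the product of diagonal entries.
Diagonal entries: 9, 4, 4, 4
det(g) = 9 * 4 * 4 * 4 = 576

576


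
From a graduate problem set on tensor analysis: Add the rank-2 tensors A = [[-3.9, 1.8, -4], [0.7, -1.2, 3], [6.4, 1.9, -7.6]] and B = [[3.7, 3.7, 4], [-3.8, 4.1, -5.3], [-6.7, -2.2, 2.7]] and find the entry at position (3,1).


Tensor addition is component-wise: (A + B)_{ij} = A_{ij} + B_{ij}.
A_{31} = 6.4
B_{31} = -6.7
(A + B)_{31} = 6.4 + -6.7 = -0.3

-0.3


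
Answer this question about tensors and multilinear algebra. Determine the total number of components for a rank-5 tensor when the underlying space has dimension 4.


The number of components of a rank-r tensor in d dimensions is d^r.
Here d = 4 and r = 5.
4^5 = 1024

1024


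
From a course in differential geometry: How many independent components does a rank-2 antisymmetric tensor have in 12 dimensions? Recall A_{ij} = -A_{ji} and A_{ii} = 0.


An antisymmetric rank-2 tensor satisfies A_{ij} = -A_{ji}, so diagonal entries are zero.
The independent components are the upper-triangular entries: C(n, 2) = n(n-1)/2.
n = 12
C(12, 2) = 12 * 11 / 2 = 132 / 2 = 66

66


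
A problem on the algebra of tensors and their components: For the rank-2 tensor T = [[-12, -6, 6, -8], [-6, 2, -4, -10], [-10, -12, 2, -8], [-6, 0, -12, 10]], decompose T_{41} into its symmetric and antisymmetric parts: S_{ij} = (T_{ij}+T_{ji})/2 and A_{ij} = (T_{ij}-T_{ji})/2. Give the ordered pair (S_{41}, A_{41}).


T_{41} = -6
T_{14} = -8
S_{41} = (-6 + -8)/2 = -14/2 = -7
A_{41} = (-6 - -8)/2 = 2/2 = 1
Check: S + A = -7 + 1 = -6 = T_{41}.

(-7, 1)


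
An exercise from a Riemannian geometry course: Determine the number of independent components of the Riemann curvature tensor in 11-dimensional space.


The Riemann tensor in d dimensions has d^2(d^2 - 1)/12 independent components.
d = 11, so d^2 = 121
d^2 - 1 = 120
d^2(d^2 - 1) = 121 * 120 = 14520
Divide by 12: 14520 / 12 = 1210

1210


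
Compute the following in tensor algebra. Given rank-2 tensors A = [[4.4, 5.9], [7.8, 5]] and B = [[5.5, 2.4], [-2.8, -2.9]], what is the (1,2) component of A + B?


Tensor addition is component-wise: (A + B)_{ij} = A_{ij} + B_{ij}.
A_{12} = 5.9
B_{12} = 2.4
(A + B)_{12} = 5.9 + 2.4 = 8.3

8.3


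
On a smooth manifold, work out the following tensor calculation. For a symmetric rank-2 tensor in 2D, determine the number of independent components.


A symmetric rank-2 tensor in d dimensions has d(d+1)/2 independent components.
d = 2
d(d+1)/2 = 2 * 3 / 2 = 6 / 2 = 3

3


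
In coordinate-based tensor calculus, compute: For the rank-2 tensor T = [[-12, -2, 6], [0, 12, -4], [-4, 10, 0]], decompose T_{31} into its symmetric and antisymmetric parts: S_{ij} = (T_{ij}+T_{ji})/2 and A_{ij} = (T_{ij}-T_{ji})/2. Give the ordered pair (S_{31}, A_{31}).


T_{31} = -4
T_{13} = 6
S_{31} = (-4 + 6)/2 = 2/2 = 1
A_{31} = (-4 - 6)/2 = -10/2 = -5
Check: S + A = 1 + -5 = -4 = T_{31}.

(1, -5)


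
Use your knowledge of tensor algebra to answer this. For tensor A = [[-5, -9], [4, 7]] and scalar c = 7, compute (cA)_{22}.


Scalar multiplication: (cA)_{ij} = c * A_{ij}.
c = 7
A_{22} = 7
(cA)_{22} = 7 * 7 = 49

49


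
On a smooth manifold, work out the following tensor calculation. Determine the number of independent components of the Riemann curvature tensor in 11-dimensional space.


The Riemann tensor in d dimensions has d^2(d^2 - 1)/12 independent components.
d = 11, so d^2 = 121
d^2 - 1 = 120
d^2(d^2 - 1) = 121 * 120 = 14520
Divide by 12: 14520 / 12 = 1210

1210


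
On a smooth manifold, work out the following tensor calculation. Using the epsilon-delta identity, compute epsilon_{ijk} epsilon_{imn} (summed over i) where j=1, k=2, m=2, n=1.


Using the identity: epsilon_{ijk} epsilon_{imn} = delta_{jm} delta_{kn} - delta_{jn} delta_{km}.
delta_{12} = 0
delta_{21} = 0
delta_{11} = 1
delta_{22} = 1
Result = 0 * 0 - 1 * 1 = 0 - 1 = -1

-1


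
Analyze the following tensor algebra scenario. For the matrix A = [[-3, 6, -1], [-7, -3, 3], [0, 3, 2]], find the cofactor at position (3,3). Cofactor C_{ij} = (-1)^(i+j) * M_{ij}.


To find cofactor C_{33}, delete row 3 and column 3.
The resulting 2x2 submatrix is: [[-3, 6], [-7, -3]]
Minor M_{33} = -3*-3 - 6*-7
  = 9 - -42 = 51
Sign = (-1)^(3+3) = (-1)^6 = 1
Cofactor C_{33} = 1 * 51 = 51

51


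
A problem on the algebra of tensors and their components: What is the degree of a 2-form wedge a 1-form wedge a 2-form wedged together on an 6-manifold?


The degree of a wedge product is the sum of the degrees of the individual forms.
Degrees: 2, 1, 2
Total degree = 2 + 1 + 2 = 5

5


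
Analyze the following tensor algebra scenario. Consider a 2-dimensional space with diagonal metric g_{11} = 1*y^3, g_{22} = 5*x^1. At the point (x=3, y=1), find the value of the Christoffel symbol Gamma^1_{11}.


For a diagonal metric, Gamma^k_{ij} = (1/2) g^{kk} (dg_{ik}/dx_j + dg_{jk}/dx_i - dg_{ij}/dx_k).
The metric is diagonal, so g_{ab} = 0 for a != b.
At the given point: g_{11} = 1, g_{22} = 15
g^{11} = 1/1
dg_{11}/dx_1 = dg_{11}/dx_1 = 0
dg_{11}/dx_1 = dg_{11}/dx_1 = 0
dg_{11}/dx_1 = dg_{11}/dx_1 = 0
Numerator = 0 + 0 - 0 = 0
Gamma^1_{11} = 0 / (2 * 1) = 0

0


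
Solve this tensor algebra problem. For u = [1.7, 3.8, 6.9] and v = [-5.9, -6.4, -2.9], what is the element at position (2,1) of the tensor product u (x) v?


The outer product entry T_{ij} = u_i * v_j.
We need i=2, j=1.
u_2 = 3.8, v_1 = -5.9
T_{2,1} = 3.8 * -5.9 = -22.42

-22.42


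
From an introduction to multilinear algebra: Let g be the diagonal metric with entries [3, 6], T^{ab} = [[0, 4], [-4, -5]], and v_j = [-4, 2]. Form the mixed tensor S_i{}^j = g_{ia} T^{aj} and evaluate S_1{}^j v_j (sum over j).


Step 1: lower the first index. For a diagonal metric, g_{ia} T^{aj} = g_{ii} T^{ij} (no sum on i).
g_{11} = 3
S_1{}^1 = 3 * T^{11} = 3 * 0 = 0
S_1{}^2 = 3 * T^{12} = 3 * 4 = 12
Step 2: contract S_1{}^j with v_j.
S_1{}^1 * v_1 = 0 * -4 = 0
S_1{}^2 * v_2 = 12 * 2 = 24
Result = 0 + 24 = 24

24
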